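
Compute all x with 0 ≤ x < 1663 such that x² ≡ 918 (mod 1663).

Since 1663 ≡ 3 (mod 4), a square root of 918 is 918^((1663+1)/4) = 918^416 mod 1663.
Repeated squaring: 918^2≡1246, 918^4≡937, 918^8≡1568, 918^16≡710, 918^32≡211, 918^64≡1283, 918^128≡1382, 918^256≡800 (mod 1663).
918^416 = 918^(256+128+32) ≡ 949 (mod 1663).
Check: 949² = 900601 ≡ 918 (mod 1663). The two roots are 714 and 949.

714, 949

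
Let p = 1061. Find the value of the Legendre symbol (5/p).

1

Reciprocity: 5 ≡ 1 and 1061 ≡ 1 (mod 4), so (5/1061) = +(1061/5).
Reduce top mod 5: now compute (1/5).
Reached (1/5) = 1. Collecting the sign flips along the way, the symbol is +1.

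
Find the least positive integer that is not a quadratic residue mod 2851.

2

(2/2851) = −1, so 2 is the smallest positive non-residue mod 2851.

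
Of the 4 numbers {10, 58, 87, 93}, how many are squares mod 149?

0

(10/149) = -1 → non-residue.
(58/149) = -1 → non-residue.
(87/149) = -1 → non-residue.
(93/149) = -1 → non-residue.
Total quadratic residues among the 4: 0.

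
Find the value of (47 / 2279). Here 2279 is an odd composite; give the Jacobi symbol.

Reciprocity: 47 ≡ 3 and 2279 ≡ 3 (mod 4), so (47/2279) = −(2279/47).
Reduce top mod 47: now compute (23/47).
Reciprocity: 23 ≡ 3 and 47 ≡ 3 (mod 4), so (23/47) = −(47/23).
Reduce top mod 23: now compute (1/23).
Reached (1/23) = 1. Collecting the sign flips along the way, the symbol is +1.

1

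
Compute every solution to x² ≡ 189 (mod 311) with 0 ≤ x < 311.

Since 311 ≡ 3 (mod 4), a square root of 189 is 189^((311+1)/4) = 189^78 mod 311.
Repeated squaring: 189^2≡267, 189^4≡70, 189^8≡235, 189^16≡178, 189^32≡273, 189^64≡200 (mod 311).
189^78 = 189^(64+8+4+2) ≡ 237 (mod 311).
Check: 237² = 56169 ≡ 189 (mod 311). The two roots are 74 and 237.

74, 237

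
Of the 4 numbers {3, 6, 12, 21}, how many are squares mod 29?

(3/29) = -1 → non-residue.
(6/29) = +1 → QR.
(12/29) = -1 → non-residue.
(21/29) = -1 → non-residue.
Total quadratic residues among the 4: 1.

1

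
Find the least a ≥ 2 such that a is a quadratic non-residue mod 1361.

(2/1361) = +1, so 2 is a residue.
(3/1361) = −1, so 3 is the smallest positive non-residue mod 1361.

3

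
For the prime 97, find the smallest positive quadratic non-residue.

(2/97) = +1, so 2 is a residue.
(3/97) = +1, so 3 is a residue.
(4/97) = +1, so 4 is a residue.
(5/97) = −1, so 5 is the smallest positive non-residue mod 97.

5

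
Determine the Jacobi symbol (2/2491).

Pull out 2: since 2491 ≡ 3 (mod 8), (2/2491) = -1.
Reached (1/2491) = 1. Collecting the sign flips along the way, the symbol is -1.

-1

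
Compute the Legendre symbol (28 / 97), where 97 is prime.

Euler's criterion: (28/97) ≡ 28^48 (mod 97).
28^2 ≡ 8 (mod 97)
28^4 ≡ 64 (mod 97)
28^8 ≡ 22 (mod 97)
28^16 ≡ 96 (mod 97)
28^32 ≡ 1 (mod 97)
28^48 = 28^(32+16) ≡ 96 (mod 97).
Result is 96 ≡ −1, so (28/97) = −1.

-1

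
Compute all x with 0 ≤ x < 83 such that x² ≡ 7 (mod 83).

16, 67

Since 83 ≡ 3 (mod 4), a square root of 7 is 7^((83+1)/4) = 7^21 mod 83.
Repeated squaring: 7^2≡49, 7^4≡77, 7^8≡36, 7^16≡51 (mod 83).
7^21 = 7^(16+4+1) ≡ 16 (mod 83).
Check: 16² = 256 ≡ 7 (mod 83). The two roots are 16 and 67.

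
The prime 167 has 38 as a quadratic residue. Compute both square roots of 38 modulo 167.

Since 167 ≡ 3 (mod 4), a square root of 38 is 38^((167+1)/4) = 38^42 mod 167.
Repeated squaring: 38^2≡108, 38^4≡141, 38^8≡8, 38^16≡64, 38^32≡88 (mod 167).
38^42 = 38^(32+8+2) ≡ 47 (mod 167).
Check: 47² = 2209 ≡ 38 (mod 167). The two roots are 47 and 120.

47, 120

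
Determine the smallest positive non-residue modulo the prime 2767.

(2/2767) = +1, so 2 is a residue.
(3/2767) = −1, so 3 is the smallest positive non-residue mod 2767.

3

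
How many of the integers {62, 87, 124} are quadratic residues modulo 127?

(62/127) = +1 → QR.
(87/127) = +1 → QR.
(124/127) = +1 → QR.
Total quadratic residues among the 3: 3.

3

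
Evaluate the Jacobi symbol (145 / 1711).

0

Reciprocity: 145 ≡ 1 and 1711 ≡ 3 (mod 4), so (145/1711) = +(1711/145).
Reduce top mod 145: now compute (116/145).
Pull out 2^2: since 145 ≡ 1 (mod 8), (2/145) = +1, so (2/145)^2 = +1.
Reciprocity: 29 ≡ 1 and 145 ≡ 1 (mod 4), so (29/145) = +(145/29).
Reduce top mod 29: now compute (0/29).
Top reduces to 0: gcd > 1, so the symbol is 0.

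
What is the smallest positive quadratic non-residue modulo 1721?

(2/1721) = +1, so 2 is a residue.
(3/1721) = −1, so 3 is the smallest positive non-residue mod 1721.

3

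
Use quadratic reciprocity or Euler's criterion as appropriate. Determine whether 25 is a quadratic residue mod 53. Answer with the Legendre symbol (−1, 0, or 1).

1

Euler's criterion: (25/53) ≡ 25^26 (mod 53).
25^2 ≡ 42 (mod 53)
25^4 ≡ 15 (mod 53)
25^8 ≡ 13 (mod 53)
25^16 ≡ 10 (mod 53)
25^26 = 25^(16+8+2) ≡ 1 (mod 53).
Result is 1, so (25/53) = 1.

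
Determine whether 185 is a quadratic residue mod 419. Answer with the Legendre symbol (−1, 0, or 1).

Reciprocity: 185 ≡ 1 and 419 ≡ 3 (mod 4), so (185/419) = +(419/185).
Reduce top mod 185: now compute (49/185).
Reciprocity: 49 ≡ 1 and 185 ≡ 1 (mod 4), so (49/185) = +(185/49).
Reduce top mod 49: now compute (38/49).
Pull out 2: since 49 ≡ 1 (mod 8), (2/49) = +1.
Reciprocity: 19 ≡ 3 and 49 ≡ 1 (mod 4), so (19/49) = +(49/19).
Reduce top mod 19: now compute (11/19).
Reciprocity: 11 ≡ 3 and 19 ≡ 3 (mod 4), so (11/19) = −(19/11).
Reduce top mod 11: now compute (8/11).
Pull out 2^3: since 11 ≡ 3 (mod 8), (2/11) = -1, so (2/11)^3 = -1.
Reached (1/11) = 1. Collecting the sign flips along the way, the symbol is +1.

1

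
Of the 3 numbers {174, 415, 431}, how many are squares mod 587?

1

(174/587) = -1 → non-residue.
(415/587) = -1 → non-residue.
(431/587) = +1 → QR.
Total quadratic residues among the 3: 1.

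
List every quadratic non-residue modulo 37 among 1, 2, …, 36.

Square k = 1,…,18 (k and 37−k give the same square):
1²=1, 2²=4, 3²=9, 4²=16, 5²=25, 6²=36, 7²≡12, 8²≡27, 9²≡7, 10²≡26, 11²≡10, 12²≡33, 13²≡21, 14²≡11, 15²≡3, 16²≡34, 17²≡30, 18²≡28 (mod 37).
The residues are {1, 3, 4, 7, 9, 10, 11, 12, 16, 21, 25, 26, 27, 28, 30, 33, 34, 36}; the non-residues are the remaining 18 nonzero classes.

2 5 6 8 13 14 15 17 18 19 20 22 23 24 29 31 32 35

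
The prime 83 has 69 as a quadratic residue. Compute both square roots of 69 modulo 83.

Since 83 ≡ 3 (mod 4), a square root of 69 is 69^((83+1)/4) = 69^21 mod 83.
Repeated squaring: 69^2≡30, 69^4≡70, 69^8≡3, 69^16≡9 (mod 83).
69^21 = 69^(16+4+1) ≡ 61 (mod 83).
Check: 61² = 3721 ≡ 69 (mod 83). The two roots are 22 and 61.

22, 61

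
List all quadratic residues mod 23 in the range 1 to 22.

1, 2, 3, 4, 6, 8, 9, 12, 13, 16, 18

Square k = 1,…,11 (k and 23−k give the same square):
1²=1, 2²=4, 3²=9, 4²=16, 5²≡2, 6²≡13, 7²≡3, 8²≡18, 9²≡12, 10²≡8, 11²≡6 (mod 23).
So the quadratic residues mod 23 are {1, 2, 3, 4, 6, 8, 9, 12, 13, 16, 18}.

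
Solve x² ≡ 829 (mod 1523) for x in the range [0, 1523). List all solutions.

Since 1523 ≡ 3 (mod 4), a square root of 829 is 829^((1523+1)/4) = 829^381 mod 1523.
Repeated squaring: 829^2≡368, 829^4≡1400, 829^8≡1422, 829^16≡1063, 829^32≡1426, 829^64≡271, 829^128≡337, 829^256≡867 (mod 1523).
829^381 = 829^(256+64+32+16+8+4+1) ≡ 1003 (mod 1523).
Check: 1003² = 1006009 ≡ 829 (mod 1523). The two roots are 520 and 1003.

520, 1003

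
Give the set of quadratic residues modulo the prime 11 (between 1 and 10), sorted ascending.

1, 3, 4, 5, 9

Square k = 1,…,5 (k and 11−k give the same square):
1²=1, 2²=4, 3²=9, 4²≡5, 5²≡3 (mod 11).
So the quadratic residues mod 11 are {1, 3, 4, 5, 9}.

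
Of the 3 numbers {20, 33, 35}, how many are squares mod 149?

3

(20/149) = +1 → QR.
(33/149) = +1 → QR.
(35/149) = +1 → QR.
Total quadratic residues among the 3: 3.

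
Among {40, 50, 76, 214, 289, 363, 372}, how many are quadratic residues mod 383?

5

(40/383) = -1 → non-residue.
(50/383) = +1 → QR.
(76/383) = +1 → QR.
(214/383) = -1 → non-residue.
(289/383) = +1 → QR.
(363/383) = +1 → QR.
(372/383) = +1 → QR.
Total quadratic residues among the 7: 5.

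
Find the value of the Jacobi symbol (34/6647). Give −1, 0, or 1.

0

Pull out 2: since 6647 ≡ 7 (mod 8), (2/6647) = +1.
Reciprocity: 17 ≡ 1 and 6647 ≡ 3 (mod 4), so (17/6647) = +(6647/17).
Reduce top mod 17: now compute (0/17).
Top reduces to 0: gcd > 1, so the symbol is 0.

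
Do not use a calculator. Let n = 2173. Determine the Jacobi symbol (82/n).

0

Pull out 2: since 2173 ≡ 5 (mod 8), (2/2173) = -1.
Reciprocity: 41 ≡ 1 and 2173 ≡ 1 (mod 4), so (41/2173) = +(2173/41).
Reduce top mod 41: now compute (0/41).
Top reduces to 0: gcd > 1, so the symbol is 0.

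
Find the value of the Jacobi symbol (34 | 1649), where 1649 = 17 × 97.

0

Pull out 2: since 1649 ≡ 1 (mod 8), (2/1649) = +1.
Reciprocity: 17 ≡ 1 and 1649 ≡ 1 (mod 4), so (17/1649) = +(1649/17).
Reduce top mod 17: now compute (0/17).
Top reduces to 0: gcd > 1, so the symbol is 0.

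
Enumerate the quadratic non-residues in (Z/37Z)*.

Square k = 1,…,18 (k and 37−k give the same square):
1²=1, 2²=4, 3²=9, 4²=16, 5²=25, 6²=36, 7²≡12, 8²≡27, 9²≡7, 10²≡26, 11²≡10, 12²≡33, 13²≡21, 14²≡11, 15²≡3, 16²≡34, 17²≡30, 18²≡28 (mod 37).
The residues are {1, 3, 4, 7, 9, 10, 11, 12, 16, 21, 25, 26, 27, 28, 30, 33, 34, 36}; the non-residues are the remaining 18 nonzero classes.

2,5,6,8,13,14,15,17,18,19,20,22,23,24,29,31,32,35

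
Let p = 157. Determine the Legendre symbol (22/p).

Pull out 2: since 157 ≡ 5 (mod 8), (2/157) = -1.
Reciprocity: 11 ≡ 3 and 157 ≡ 1 (mod 4), so (11/157) = +(157/11).
Reduce top mod 11: now compute (3/11).
Reciprocity: 3 ≡ 3 and 11 ≡ 3 (mod 4), so (3/11) = −(11/3).
Reduce top mod 3: now compute (2/3).
Pull out 2: since 3 ≡ 3 (mod 8), (2/3) = -1.
Reached (1/3) = 1. Collecting the sign flips along the way, the symbol is -1.

-1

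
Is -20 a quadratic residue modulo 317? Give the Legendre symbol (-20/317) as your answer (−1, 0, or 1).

Euler's criterion: (-20/317) ≡ 297^158 (mod 317).
297^2 ≡ 83 (mod 317)
297^4 ≡ 232 (mod 317)
297^8 ≡ 251 (mod 317)
297^16 ≡ 235 (mod 317)
297^32 ≡ 67 (mod 317)
297^64 ≡ 51 (mod 317)
297^128 ≡ 65 (mod 317)
297^158 = 297^(128+16+8+4+2) ≡ 316 (mod 317).
Result is 316 ≡ −1, so (-20/317) = −1.

-1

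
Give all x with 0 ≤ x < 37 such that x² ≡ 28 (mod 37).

18, 19

37 ≡ 1 (mod 4), so we find a root by search.
Trying successive values, 18² = 324 ≡ 28 (mod 37). The other root is 37 − 18 = 19.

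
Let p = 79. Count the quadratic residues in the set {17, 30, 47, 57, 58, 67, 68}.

1

(17/79) = -1 → non-residue.
(30/79) = -1 → non-residue.
(47/79) = -1 → non-residue.
(57/79) = -1 → non-residue.
(58/79) = -1 → non-residue.
(67/79) = +1 → QR.
(68/79) = -1 → non-residue.
Total quadratic residues among the 7: 1.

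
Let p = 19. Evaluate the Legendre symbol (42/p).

1

First reduce: 42 ≡ 4 (mod 19).
Pull out 2^2: since 19 ≡ 3 (mod 8), (2/19) = -1, so (2/19)^2 = +1.
Reached (1/19) = 1. Collecting the sign flips along the way, the symbol is +1.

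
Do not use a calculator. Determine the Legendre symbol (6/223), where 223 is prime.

-1

Pull out 2: since 223 ≡ 7 (mod 8), (2/223) = +1.
Reciprocity: 3 ≡ 3 and 223 ≡ 3 (mod 4), so (3/223) = −(223/3).
Reduce top mod 3: now compute (1/3).
Reached (1/3) = 1. Collecting the sign flips along the way, the symbol is -1.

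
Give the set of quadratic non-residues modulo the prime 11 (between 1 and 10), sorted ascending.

2, 6, 7, 8, 10

Square k = 1,…,5 (k and 11−k give the same square):
1²=1, 2²=4, 3²=9, 4²≡5, 5²≡3 (mod 11).
The residues are {1, 3, 4, 5, 9}; the non-residues are the remaining 5 nonzero classes.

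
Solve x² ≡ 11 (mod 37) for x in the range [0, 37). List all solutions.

37 ≡ 1 (mod 4), so we find a root by search.
Trying successive values, 14² = 196 ≡ 11 (mod 37). The other root is 37 − 14 = 23.

14, 23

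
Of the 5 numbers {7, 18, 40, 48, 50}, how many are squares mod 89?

3

(7/89) = -1 → non-residue.
(18/89) = +1 → QR.
(40/89) = +1 → QR.
(48/89) = -1 → non-residue.
(50/89) = +1 → QR.
Total quadratic residues among the 5: 3.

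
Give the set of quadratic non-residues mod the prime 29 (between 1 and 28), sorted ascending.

Square k = 1,…,14 (k and 29−k give the same square):
1²=1, 2²=4, 3²=9, 4²=16, 5²=25, 6²≡7, 7²≡20, 8²≡6, 9²≡23, 10²≡13, 11²≡5, 12²≡28, 13²≡24, 14²≡22 (mod 29).
The residues are {1, 4, 5, 6, 7, 9, 13, 16, 20, 22, 23, 24, 25, 28}; the non-residues are the remaining 14 nonzero classes.

2,3,8,10,11,12,14,15,17,18,19,21,26,27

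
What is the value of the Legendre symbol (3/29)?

Reciprocity: 3 ≡ 3 and 29 ≡ 1 (mod 4), so (3/29) = +(29/3).
Reduce top mod 3: now compute (2/3).
Pull out 2: since 3 ≡ 3 (mod 8), (2/3) = -1.
Reached (1/3) = 1. Collecting the sign flips along the way, the symbol is -1.

-1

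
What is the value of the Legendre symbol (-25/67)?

-1

First reduce: -25 ≡ 42 (mod 67).
Pull out 2: since 67 ≡ 3 (mod 8), (2/67) = -1.
Reciprocity: 21 ≡ 1 and 67 ≡ 3 (mod 4), so (21/67) = +(67/21).
Reduce top mod 21: now compute (4/21).
Pull out 2^2: since 21 ≡ 5 (mod 8), (2/21) = -1, so (2/21)^2 = +1.
Reached (1/21) = 1. Collecting the sign flips along the way, the symbol is -1.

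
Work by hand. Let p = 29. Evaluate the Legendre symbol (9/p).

Euler's criterion: (9/29) ≡ 9^14 (mod 29).
9^2 ≡ 23 (mod 29)
9^4 ≡ 7 (mod 29)
9^8 ≡ 20 (mod 29)
9^14 = 9^(8+4+2) ≡ 1 (mod 29).
Result is 1, so (9/29) = 1.

1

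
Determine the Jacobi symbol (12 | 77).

Pull out 2^2: since 77 ≡ 5 (mod 8), (2/77) = -1, so (2/77)^2 = +1.
Reciprocity: 3 ≡ 3 and 77 ≡ 1 (mod 4), so (3/77) = +(77/3).
Reduce top mod 3: now compute (2/3).
Pull out 2: since 3 ≡ 3 (mod 8), (2/3) = -1.
Reached (1/3) = 1. Collecting the sign flips along the way, the symbol is -1.

-1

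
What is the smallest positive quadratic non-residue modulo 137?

(2/137) = +1, so 2 is a residue.
(3/137) = −1, so 3 is the smallest positive non-residue mod 137.

3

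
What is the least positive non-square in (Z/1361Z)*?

(2/1361) = +1, so 2 is a residue.
(3/1361) = −1, so 3 is the smallest positive non-residue mod 1361.

3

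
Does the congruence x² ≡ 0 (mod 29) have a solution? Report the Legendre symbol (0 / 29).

0

Top reduces to 0: gcd > 1, so the symbol is 0.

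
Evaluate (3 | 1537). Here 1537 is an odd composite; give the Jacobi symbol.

1

Reciprocity: 3 ≡ 3 and 1537 ≡ 1 (mod 4), so (3/1537) = +(1537/3).
Reduce top mod 3: now compute (1/3).
Reached (1/3) = 1. Collecting the sign flips along the way, the symbol is +1.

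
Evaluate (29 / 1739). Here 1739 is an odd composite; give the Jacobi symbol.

Reciprocity: 29 ≡ 1 and 1739 ≡ 3 (mod 4), so (29/1739) = +(1739/29).
Reduce top mod 29: now compute (28/29).
Pull out 2^2: since 29 ≡ 5 (mod 8), (2/29) = -1, so (2/29)^2 = +1.
Reciprocity: 7 ≡ 3 and 29 ≡ 1 (mod 4), so (7/29) = +(29/7).
Reduce top mod 7: now compute (1/7).
Reached (1/7) = 1. Collecting the sign flips along the way, the symbol is +1.

1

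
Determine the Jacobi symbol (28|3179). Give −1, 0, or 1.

Pull out 2^2: since 3179 ≡ 3 (mod 8), (2/3179) = -1, so (2/3179)^2 = +1.
Reciprocity: 7 ≡ 3 and 3179 ≡ 3 (mod 4), so (7/3179) = −(3179/7).
Reduce top mod 7: now compute (1/7).
Reached (1/7) = 1. Collecting the sign flips along the way, the symbol is -1.

-1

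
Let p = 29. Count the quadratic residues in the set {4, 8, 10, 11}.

1

(4/29) = +1 → QR.
(8/29) = -1 → non-residue.
(10/29) = -1 → non-residue.
(11/29) = -1 → non-residue.
Total quadratic residues among the 4: 1.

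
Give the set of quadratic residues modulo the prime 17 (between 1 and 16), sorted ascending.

Square k = 1,…,8 (k and 17−k give the same square):
1²=1, 2²=4, 3²=9, 4²=16, 5²≡8, 6²≡2, 7²≡15, 8²≡13 (mod 17).
So the quadratic residues mod 17 are {1, 2, 4, 8, 9, 13, 15, 16}.

1 2 4 8 9 13 15 16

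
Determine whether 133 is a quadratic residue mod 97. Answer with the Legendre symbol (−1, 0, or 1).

1

Euler's criterion: (133/97) ≡ 36^48 (mod 97).
36^2 ≡ 35 (mod 97)
36^4 ≡ 61 (mod 97)
36^8 ≡ 35 (mod 97)
36^16 ≡ 61 (mod 97)
36^32 ≡ 35 (mod 97)
36^48 = 36^(32+16) ≡ 1 (mod 97).
Result is 1, so (133/97) = 1.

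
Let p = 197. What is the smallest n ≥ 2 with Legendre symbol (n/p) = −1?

2

(2/197) = −1, so 2 is the smallest positive non-residue mod 197.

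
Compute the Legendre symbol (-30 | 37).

1

First reduce: -30 ≡ 7 (mod 37).
Reciprocity: 7 ≡ 3 and 37 ≡ 1 (mod 4), so (7/37) = +(37/7).
Reduce top mod 7: now compute (2/7).
Pull out 2: since 7 ≡ 7 (mod 8), (2/7) = +1.
Reached (1/7) = 1. Collecting the sign flips along the way, the symbol is +1.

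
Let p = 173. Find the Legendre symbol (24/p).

Pull out 2^3: since 173 ≡ 5 (mod 8), (2/173) = -1, so (2/173)^3 = -1.
Reciprocity: 3 ≡ 3 and 173 ≡ 1 (mod 4), so (3/173) = +(173/3).
Reduce top mod 3: now compute (2/3).
Pull out 2: since 3 ≡ 3 (mod 8), (2/3) = -1.
Reached (1/3) = 1. Collecting the sign flips along the way, the symbol is +1.

1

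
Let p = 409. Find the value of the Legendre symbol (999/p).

-1

First reduce: 999 ≡ 181 (mod 409).
Reciprocity: 181 ≡ 1 and 409 ≡ 1 (mod 4), so (181/409) = +(409/181).
Reduce top mod 181: now compute (47/181).
Reciprocity: 47 ≡ 3 and 181 ≡ 1 (mod 4), so (47/181) = +(181/47).
Reduce top mod 47: now compute (40/47).
Pull out 2^3: since 47 ≡ 7 (mod 8), (2/47) = +1, so (2/47)^3 = +1.
Reciprocity: 5 ≡ 1 and 47 ≡ 3 (mod 4), so (5/47) = +(47/5).
Reduce top mod 5: now compute (2/5).
Pull out 2: since 5 ≡ 5 (mod 8), (2/5) = -1.
Reached (1/5) = 1. Collecting the sign flips along the way, the symbol is -1.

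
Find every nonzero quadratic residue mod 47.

Square k = 1,…,23 (k and 47−k give the same square):
1²=1, 2²=4, 3²=9, 4²=16, 5²=25, 6²=36, 7²≡2, 8²≡17, 9²≡34, 10²≡6, 11²≡27, 12²≡3, 13²≡28, 14²≡8, 15²≡37, 16²≡21, 17²≡7, 18²≡42, 19²≡32, 20²≡24, 21²≡18, 22²≡14, 23²≡12 (mod 47).
So the quadratic residues mod 47 are {1, 2, 3, 4, 6, 7, 8, 9, 12, 14, 16, 17, 18, 21, 24, 25, 27, 28, 32, 34, 36, 37, 42}.

1,2,3,4,6,7,8,9,12,14,16,17,18,21,24,25,27,28,32,34,36,37,42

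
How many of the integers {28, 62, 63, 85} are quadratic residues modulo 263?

(28/263) = -1 → non-residue.
(62/263) = +1 → QR.
(63/263) = -1 → non-residue.
(85/263) = -1 → non-residue.
Total quadratic residues among the 4: 1.

1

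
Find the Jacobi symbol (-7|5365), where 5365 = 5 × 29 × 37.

-1

First reduce: -7 ≡ 5358 (mod 5365).
Pull out 2: since 5365 ≡ 5 (mod 8), (2/5365) = -1.
Reciprocity: 2679 ≡ 3 and 5365 ≡ 1 (mod 4), so (2679/5365) = +(5365/2679).
Reduce top mod 2679: now compute (7/2679).
Reciprocity: 7 ≡ 3 and 2679 ≡ 3 (mod 4), so (7/2679) = −(2679/7).
Reduce top mod 7: now compute (5/7).
Reciprocity: 5 ≡ 1 and 7 ≡ 3 (mod 4), so (5/7) = +(7/5).
Reduce top mod 5: now compute (2/5).
Pull out 2: since 5 ≡ 5 (mod 8), (2/5) = -1.
Reached (1/5) = 1. Collecting the sign flips along the way, the symbol is -1.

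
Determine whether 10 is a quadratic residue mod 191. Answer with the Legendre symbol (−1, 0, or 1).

1

Euler's criterion: (10/191) ≡ 10^95 (mod 191).
10^2 ≡ 100 (mod 191)
10^4 ≡ 68 (mod 191)
10^8 ≡ 40 (mod 191)
10^16 ≡ 72 (mod 191)
10^32 ≡ 27 (mod 191)
10^64 ≡ 156 (mod 191)
10^95 = 10^(64+16+8+4+2+1) ≡ 1 (mod 191).
Result is 1, so (10/191) = 1.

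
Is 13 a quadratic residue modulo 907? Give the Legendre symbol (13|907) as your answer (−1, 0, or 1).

1

Euler's criterion: (13/907) ≡ 13^453 (mod 907).
13^2 ≡ 169 (mod 907)
13^4 ≡ 444 (mod 907)
13^8 ≡ 317 (mod 907)
13^16 ≡ 719 (mod 907)
13^32 ≡ 878 (mod 907)
13^64 ≡ 841 (mod 907)
13^128 ≡ 728 (mod 907)
13^256 ≡ 296 (mod 907)
13^453 = 13^(256+128+64+4+1) ≡ 1 (mod 907).
Result is 1, so (13/907) = 1.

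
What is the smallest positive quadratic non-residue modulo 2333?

(2/2333) = −1, so 2 is the smallest positive non-residue mod 2333.

2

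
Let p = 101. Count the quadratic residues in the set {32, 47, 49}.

(32/101) = -1 → non-residue.
(47/101) = +1 → QR.
(49/101) = +1 → QR.
Total quadratic residues among the 3: 2.

2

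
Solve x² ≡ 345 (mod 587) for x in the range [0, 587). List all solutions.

71, 516

Since 587 ≡ 3 (mod 4), a square root of 345 is 345^((587+1)/4) = 345^147 mod 587.
Repeated squaring: 345^2≡451, 345^4≡299, 345^8≡177, 345^16≡218, 345^32≡564, 345^64≡529, 345^128≡429 (mod 587).
345^147 = 345^(128+16+2+1) ≡ 516 (mod 587).
Check: 516² = 266256 ≡ 345 (mod 587). The two roots are 71 and 516.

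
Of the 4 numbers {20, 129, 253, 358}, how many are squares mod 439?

(20/439) = +1 → QR.
(129/439) = +1 → QR.
(253/439) = -1 → non-residue.
(358/439) = -1 → non-residue.
Total quadratic residues among the 4: 2.

2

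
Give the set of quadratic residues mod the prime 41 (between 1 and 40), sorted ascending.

1,2,4,5,8,9,10,16,18,20,21,23,25,31,32,33,36,37,39,40

Square k = 1,…,20 (k and 41−k give the same square):
1²=1, 2²=4, 3²=9, 4²=16, 5²=25, 6²=36, 7²≡8, 8²≡23, 9²≡40, 10²≡18, 11²≡39, 12²≡21, 13²≡5, 14²≡32, 15²≡20, 16²≡10, 17²≡2, 18²≡37, 19²≡33, 20²≡31 (mod 41).
So the quadratic residues mod 41 are {1, 2, 4, 5, 8, 9, 10, 16, 18, 20, 21, 23, 25, 31, 32, 33, 36, 37, 39, 40}.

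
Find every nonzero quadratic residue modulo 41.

Square k = 1,…,20 (k and 41−k give the same square):
1²=1, 2²=4, 3²=9, 4²=16, 5²=25, 6²=36, 7²≡8, 8²≡23, 9²≡40, 10²≡18, 11²≡39, 12²≡21, 13²≡5, 14²≡32, 15²≡20, 16²≡10, 17²≡2, 18²≡37, 19²≡33, 20²≡31 (mod 41).
So the quadratic residues mod 41 are {1, 2, 4, 5, 8, 9, 10, 16, 18, 20, 21, 23, 25, 31, 32, 33, 36, 37, 39, 40}.

1,2,4,5,8,9,10,16,18,20,21,23,25,31,32,33,36,37,39,40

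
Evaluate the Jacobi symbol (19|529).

1

Reciprocity: 19 ≡ 3 and 529 ≡ 1 (mod 4), so (19/529) = +(529/19).
Reduce top mod 19: now compute (16/19).
Pull out 2^4: since 19 ≡ 3 (mod 8), (2/19) = -1, so (2/19)^4 = +1.
Reached (1/19) = 1. Collecting the sign flips along the way, the symbol is +1.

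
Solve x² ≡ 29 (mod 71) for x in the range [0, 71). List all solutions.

10, 61

Since 71 ≡ 3 (mod 4), a square root of 29 is 29^((71+1)/4) = 29^18 mod 71.
Repeated squaring: 29^2≡60, 29^4≡50, 29^8≡15, 29^16≡12 (mod 71).
29^18 = 29^(16+2) ≡ 10 (mod 71).
Check: 10² = 100 ≡ 29 (mod 71). The two roots are 10 and 61.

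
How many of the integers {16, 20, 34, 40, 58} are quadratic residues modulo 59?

(16/59) = +1 → QR.
(20/59) = +1 → QR.
(34/59) = -1 → non-residue.
(40/59) = -1 → non-residue.
(58/59) = -1 → non-residue.
Total quadratic residues among the 5: 2.

2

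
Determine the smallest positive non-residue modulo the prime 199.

(2/199) = +1, so 2 is a residue.
(3/199) = −1, so 3 is the smallest positive non-residue mod 199.

3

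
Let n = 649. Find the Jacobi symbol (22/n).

Pull out 2: since 649 ≡ 1 (mod 8), (2/649) = +1.
Reciprocity: 11 ≡ 3 and 649 ≡ 1 (mod 4), so (11/649) = +(649/11).
Reduce top mod 11: now compute (0/11).
Top reduces to 0: gcd > 1, so the symbol is 0.

0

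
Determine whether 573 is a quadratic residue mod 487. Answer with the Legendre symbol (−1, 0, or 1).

-1

Euler's criterion: (573/487) ≡ 86^243 (mod 487).
86^2 ≡ 91 (mod 487)
86^4 ≡ 2 (mod 487)
86^8 ≡ 4 (mod 487)
86^16 ≡ 16 (mod 487)
86^32 ≡ 256 (mod 487)
86^64 ≡ 278 (mod 487)
86^128 ≡ 338 (mod 487)
86^243 = 86^(128+64+32+16+2+1) ≡ 486 (mod 487).
Result is 486 ≡ −1, so (573/487) = −1.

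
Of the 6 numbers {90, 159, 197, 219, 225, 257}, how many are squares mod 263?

(90/263) = -1 → non-residue.
(159/263) = -1 → non-residue.
(197/263) = -1 → non-residue.
(219/263) = -1 → non-residue.
(225/263) = +1 → QR.
(257/263) = -1 → non-residue.
Total quadratic residues among the 6: 1.

1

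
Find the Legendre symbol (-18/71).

-1

First reduce: -18 ≡ 53 (mod 71).
Reciprocity: 53 ≡ 1 and 71 ≡ 3 (mod 4), so (53/71) = +(71/53).
Reduce top mod 53: now compute (18/53).
Pull out 2: since 53 ≡ 5 (mod 8), (2/53) = -1.
Reciprocity: 9 ≡ 1 and 53 ≡ 1 (mod 4), so (9/53) = +(53/9).
Reduce top mod 9: now compute (8/9).
Pull out 2^3: since 9 ≡ 1 (mod 8), (2/9) = +1, so (2/9)^3 = +1.
Reached (1/9) = 1. Collecting the sign flips along the way, the symbol is -1.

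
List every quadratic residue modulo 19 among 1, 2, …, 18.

1 4 5 6 7 9 11 16 17

Square k = 1,…,9 (k and 19−k give the same square):
1²=1, 2²=4, 3²=9, 4²=16, 5²≡6, 6²≡17, 7²≡11, 8²≡7, 9²≡5 (mod 19).
So the quadratic residues mod 19 are {1, 4, 5, 6, 7, 9, 11, 16, 17}.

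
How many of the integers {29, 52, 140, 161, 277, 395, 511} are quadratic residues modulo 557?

3

(29/557) = +1 → QR.
(52/557) = -1 → non-residue.
(140/557) = -1 → non-residue.
(161/557) = -1 → non-residue.
(277/557) = +1 → QR.
(395/557) = -1 → non-residue.
(511/557) = +1 → QR.
Total quadratic residues among the 7: 3.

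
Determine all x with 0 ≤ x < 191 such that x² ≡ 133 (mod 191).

Since 191 ≡ 3 (mod 4), a square root of 133 is 133^((191+1)/4) = 133^48 mod 191.
Repeated squaring: 133^2≡117, 133^4≡128, 133^8≡149, 133^16≡45, 133^32≡115 (mod 191).
133^48 = 133^(32+16) ≡ 18 (mod 191).
Check: 18² = 324 ≡ 133 (mod 191). The two roots are 18 and 173.

18, 173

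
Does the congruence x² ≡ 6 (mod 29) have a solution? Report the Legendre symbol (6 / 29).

1

Pull out 2: since 29 ≡ 5 (mod 8), (2/29) = -1.
Reciprocity: 3 ≡ 3 and 29 ≡ 1 (mod 4), so (3/29) = +(29/3).
Reduce top mod 3: now compute (2/3).
Pull out 2: since 3 ≡ 3 (mod 8), (2/3) = -1.
Reached (1/3) = 1. Collecting the sign flips along the way, the symbol is +1.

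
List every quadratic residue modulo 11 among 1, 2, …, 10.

1,3,4,5,9

Square k = 1,…,5 (k and 11−k give the same square):
1²=1, 2²=4, 3²=9, 4²≡5, 5²≡3 (mod 11).
So the quadratic residues mod 11 are {1, 3, 4, 5, 9}.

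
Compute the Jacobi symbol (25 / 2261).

1

Reciprocity: 25 ≡ 1 and 2261 ≡ 1 (mod 4), so (25/2261) = +(2261/25).
Reduce top mod 25: now compute (11/25).
Reciprocity: 11 ≡ 3 and 25 ≡ 1 (mod 4), so (11/25) = +(25/11).
Reduce top mod 11: now compute (3/11).
Reciprocity: 3 ≡ 3 and 11 ≡ 3 (mod 4), so (3/11) = −(11/3).
Reduce top mod 3: now compute (2/3).
Pull out 2: since 3 ≡ 3 (mod 8), (2/3) = -1.
Reached (1/3) = 1. Collecting the sign flips along the way, the symbol is +1.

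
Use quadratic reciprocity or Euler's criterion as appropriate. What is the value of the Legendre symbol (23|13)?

1

First reduce: 23 ≡ 10 (mod 13).
Pull out 2: since 13 ≡ 5 (mod 8), (2/13) = -1.
Reciprocity: 5 ≡ 1 and 13 ≡ 1 (mod 4), so (5/13) = +(13/5).
Reduce top mod 5: now compute (3/5).
Reciprocity: 3 ≡ 3 and 5 ≡ 1 (mod 4), so (3/5) = +(5/3).
Reduce top mod 3: now compute (2/3).
Pull out 2: since 3 ≡ 3 (mod 8), (2/3) = -1.
Reached (1/3) = 1. Collecting the sign flips along the way, the symbol is +1.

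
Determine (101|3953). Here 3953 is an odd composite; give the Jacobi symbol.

Reciprocity: 101 ≡ 1 and 3953 ≡ 1 (mod 4), so (101/3953) = +(3953/101).
Reduce top mod 101: now compute (14/101).
Pull out 2: since 101 ≡ 5 (mod 8), (2/101) = -1.
Reciprocity: 7 ≡ 3 and 101 ≡ 1 (mod 4), so (7/101) = +(101/7).
Reduce top mod 7: now compute (3/7).
Reciprocity: 3 ≡ 3 and 7 ≡ 3 (mod 4), so (3/7) = −(7/3).
Reduce top mod 3: now compute (1/3).
Reached (1/3) = 1. Collecting the sign flips along the way, the symbol is +1.

1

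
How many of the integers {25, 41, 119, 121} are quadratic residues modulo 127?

(25/127) = +1 → QR.
(41/127) = +1 → QR.
(119/127) = -1 → non-residue.
(121/127) = +1 → QR.
Total quadratic residues among the 4: 3.

3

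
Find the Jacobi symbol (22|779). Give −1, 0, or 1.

Pull out 2: since 779 ≡ 3 (mod 8), (2/779) = -1.
Reciprocity: 11 ≡ 3 and 779 ≡ 3 (mod 4), so (11/779) = −(779/11).
Reduce top mod 11: now compute (9/11).
Reciprocity: 9 ≡ 1 and 11 ≡ 3 (mod 4), so (9/11) = +(11/9).
Reduce top mod 9: now compute (2/9).
Pull out 2: since 9 ≡ 1 (mod 8), (2/9) = +1.
Reached (1/9) = 1. Collecting the sign flips along the way, the symbol is +1.

1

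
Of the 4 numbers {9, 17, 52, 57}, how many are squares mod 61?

(9/61) = +1 → QR.
(17/61) = -1 → non-residue.
(52/61) = +1 → QR.
(57/61) = +1 → QR.
Total quadratic residues among the 4: 3.

3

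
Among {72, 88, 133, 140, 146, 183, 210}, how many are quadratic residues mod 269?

(72/269) = -1 → non-residue.
(88/269) = -1 → non-residue.
(133/269) = +1 → QR.
(140/269) = -1 → non-residue.
(146/269) = -1 → non-residue.
(183/269) = -1 → non-residue.
(210/269) = -1 → non-residue.
Total quadratic residues among the 7: 1.

1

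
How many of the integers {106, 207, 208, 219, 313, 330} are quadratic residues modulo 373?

3

(106/373) = +1 → QR.
(207/373) = -1 → non-residue.
(208/373) = +1 → QR.
(219/373) = +1 → QR.
(313/373) = -1 → non-residue.
(330/373) = -1 → non-residue.
Total quadratic residues among the 6: 3.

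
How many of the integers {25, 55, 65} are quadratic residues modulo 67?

(25/67) = +1 → QR.
(55/67) = +1 → QR.
(65/67) = +1 → QR.
Total quadratic residues among the 3: 3.

3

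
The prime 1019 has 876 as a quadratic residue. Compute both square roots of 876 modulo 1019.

469, 550

Since 1019 ≡ 3 (mod 4), a square root of 876 is 876^((1019+1)/4) = 876^255 mod 1019.
Repeated squaring: 876^2≡69, 876^4≡685, 876^8≡485, 876^16≡855, 876^32≡402, 876^64≡602, 876^128≡659 (mod 1019).
876^255 = 876^(128+64+32+16+8+4+2+1) ≡ 469 (mod 1019).
Check: 469² = 219961 ≡ 876 (mod 1019). The two roots are 469 and 550.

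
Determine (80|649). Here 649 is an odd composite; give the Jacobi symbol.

Pull out 2^4: since 649 ≡ 1 (mod 8), (2/649) = +1, so (2/649)^4 = +1.
Reciprocity: 5 ≡ 1 and 649 ≡ 1 (mod 4), so (5/649) = +(649/5).
Reduce top mod 5: now compute (4/5).
Pull out 2^2: since 5 ≡ 5 (mod 8), (2/5) = -1, so (2/5)^2 = +1.
Reached (1/5) = 1. Collecting the sign flips along the way, the symbol is +1.

1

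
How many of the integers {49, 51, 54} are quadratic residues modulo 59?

(49/59) = +1 → QR.
(51/59) = +1 → QR.
(54/59) = -1 → non-residue.
Total quadratic residues among the 3: 2.

2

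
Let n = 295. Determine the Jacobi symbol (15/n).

0

Reciprocity: 15 ≡ 3 and 295 ≡ 3 (mod 4), so (15/295) = −(295/15).
Reduce top mod 15: now compute (10/15).
Pull out 2: since 15 ≡ 7 (mod 8), (2/15) = +1.
Reciprocity: 5 ≡ 1 and 15 ≡ 3 (mod 4), so (5/15) = +(15/5).
Reduce top mod 5: now compute (0/5).
Top reduces to 0: gcd > 1, so the symbol is 0.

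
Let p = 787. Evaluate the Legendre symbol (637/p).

Reciprocity: 637 ≡ 1 and 787 ≡ 3 (mod 4), so (637/787) = +(787/637).
Reduce top mod 637: now compute (150/637).
Pull out 2: since 637 ≡ 5 (mod 8), (2/637) = -1.
Reciprocity: 75 ≡ 3 and 637 ≡ 1 (mod 4), so (75/637) = +(637/75).
Reduce top mod 75: now compute (37/75).
Reciprocity: 37 ≡ 1 and 75 ≡ 3 (mod 4), so (37/75) = +(75/37).
Reduce top mod 37: now compute (1/37).
Reached (1/37) = 1. Collecting the sign flips along the way, the symbol is -1.

-1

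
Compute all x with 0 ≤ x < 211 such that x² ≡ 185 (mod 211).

Since 211 ≡ 3 (mod 4), a square root of 185 is 185^((211+1)/4) = 185^53 mod 211.
Repeated squaring: 185^2≡43, 185^4≡161, 185^8≡179, 185^16≡180, 185^32≡117 (mod 211).
185^53 = 185^(32+16+4+1) ≡ 117 (mod 211).
Check: 117² = 13689 ≡ 185 (mod 211). The two roots are 94 and 117.

94, 117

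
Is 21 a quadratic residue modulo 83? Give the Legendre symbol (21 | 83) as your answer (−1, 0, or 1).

Euler's criterion: (21/83) ≡ 21^41 (mod 83).
21^2 ≡ 26 (mod 83)
21^4 ≡ 12 (mod 83)
21^8 ≡ 61 (mod 83)
21^16 ≡ 69 (mod 83)
21^32 ≡ 30 (mod 83)
21^41 = 21^(32+8+1) ≡ 1 (mod 83).
Result is 1, so (21/83) = 1.

1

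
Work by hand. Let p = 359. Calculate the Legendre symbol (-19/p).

First reduce: -19 ≡ 340 (mod 359).
Pull out 2^2: since 359 ≡ 7 (mod 8), (2/359) = +1, so (2/359)^2 = +1.
Reciprocity: 85 ≡ 1 and 359 ≡ 3 (mod 4), so (85/359) = +(359/85).
Reduce top mod 85: now compute (19/85).
Reciprocity: 19 ≡ 3 and 85 ≡ 1 (mod 4), so (19/85) = +(85/19).
Reduce top mod 19: now compute (9/19).
Reciprocity: 9 ≡ 1 and 19 ≡ 3 (mod 4), so (9/19) = +(19/9).
Reduce top mod 9: now compute (1/9).
Reached (1/9) = 1. Collecting the sign flips along the way, the symbol is +1.

1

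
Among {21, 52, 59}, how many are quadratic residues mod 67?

2

(21/67) = +1 → QR.
(52/67) = -1 → non-residue.
(59/67) = +1 → QR.
Total quadratic residues among the 3: 2.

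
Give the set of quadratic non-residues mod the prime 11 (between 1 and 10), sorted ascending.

2, 6, 7, 8, 10

Square k = 1,…,5 (k and 11−k give the same square):
1²=1, 2²=4, 3²=9, 4²≡5, 5²≡3 (mod 11).
The residues are {1, 3, 4, 5, 9}; the non-residues are the remaining 5 nonzero classes.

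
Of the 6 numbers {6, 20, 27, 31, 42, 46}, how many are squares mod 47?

(6/47) = +1 → QR.
(20/47) = -1 → non-residue.
(27/47) = +1 → QR.
(31/47) = -1 → non-residue.
(42/47) = +1 → QR.
(46/47) = -1 → non-residue.
Total quadratic residues among the 6: 3.

3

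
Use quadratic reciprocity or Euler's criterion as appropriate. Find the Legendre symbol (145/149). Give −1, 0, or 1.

Euler's criterion: (145/149) ≡ 145^74 (mod 149).
145^2 ≡ 16 (mod 149)
145^4 ≡ 107 (mod 149)
145^8 ≡ 125 (mod 149)
145^16 ≡ 129 (mod 149)
145^32 ≡ 102 (mod 149)
145^64 ≡ 123 (mod 149)
145^74 = 145^(64+8+2) ≡ 1 (mod 149).
Result is 1, so (145/149) = 1.

1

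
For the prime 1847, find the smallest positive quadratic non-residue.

(2/1847) = +1, so 2 is a residue.
(3/1847) = +1, so 3 is a residue.
(4/1847) = +1, so 4 is a residue.
(5/1847) = −1, so 5 is the smallest positive non-residue mod 1847.

5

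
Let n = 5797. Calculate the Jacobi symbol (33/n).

0

Reciprocity: 33 ≡ 1 and 5797 ≡ 1 (mod 4), so (33/5797) = +(5797/33).
Reduce top mod 33: now compute (22/33).
Pull out 2: since 33 ≡ 1 (mod 8), (2/33) = +1.
Reciprocity: 11 ≡ 3 and 33 ≡ 1 (mod 4), so (11/33) = +(33/11).
Reduce top mod 11: now compute (0/11).
Top reduces to 0: gcd > 1, so the symbol is 0.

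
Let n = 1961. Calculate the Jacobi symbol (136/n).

Pull out 2^3: since 1961 ≡ 1 (mod 8), (2/1961) = +1, so (2/1961)^3 = +1.
Reciprocity: 17 ≡ 1 and 1961 ≡ 1 (mod 4), so (17/1961) = +(1961/17).
Reduce top mod 17: now compute (6/17).
Pull out 2: since 17 ≡ 1 (mod 8), (2/17) = +1.
Reciprocity: 3 ≡ 3 and 17 ≡ 1 (mod 4), so (3/17) = +(17/3).
Reduce top mod 3: now compute (2/3).
Pull out 2: since 3 ≡ 3 (mod 8), (2/3) = -1.
Reached (1/3) = 1. Collecting the sign flips along the way, the symbol is -1.

-1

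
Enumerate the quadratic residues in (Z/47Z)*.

1, 2, 3, 4, 6, 7, 8, 9, 12, 14, 16, 17, 18, 21, 24, 25, 27, 28, 32, 34, 36, 37, 42

Square k = 1,…,23 (k and 47−k give the same square):
1²=1, 2²=4, 3²=9, 4²=16, 5²=25, 6²=36, 7²≡2, 8²≡17, 9²≡34, 10²≡6, 11²≡27, 12²≡3, 13²≡28, 14²≡8, 15²≡37, 16²≡21, 17²≡7, 18²≡42, 19²≡32, 20²≡24, 21²≡18, 22²≡14, 23²≡12 (mod 47).
So the quadratic residues mod 47 are {1, 2, 3, 4, 6, 7, 8, 9, 12, 14, 16, 17, 18, 21, 24, 25, 27, 28, 32, 34, 36, 37, 42}.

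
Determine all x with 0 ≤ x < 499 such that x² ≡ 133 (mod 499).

68, 431

Since 499 ≡ 3 (mod 4), a square root of 133 is 133^((499+1)/4) = 133^125 mod 499.
Repeated squaring: 133^2≡224, 133^4≡276, 133^8≡328, 133^16≡299, 133^32≡80, 133^64≡412 (mod 499).
133^125 = 133^(64+32+16+8+4+1) ≡ 431 (mod 499).
Check: 431² = 185761 ≡ 133 (mod 499). The two roots are 68 and 431.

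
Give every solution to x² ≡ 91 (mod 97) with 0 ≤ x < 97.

24, 73

97 ≡ 1 (mod 4), so we find a root by search.
Trying successive values, 24² = 576 ≡ 91 (mod 97). The other root is 97 − 24 = 73.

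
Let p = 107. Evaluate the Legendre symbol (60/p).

Pull out 2^2: since 107 ≡ 3 (mod 8), (2/107) = -1, so (2/107)^2 = +1.
Reciprocity: 15 ≡ 3 and 107 ≡ 3 (mod 4), so (15/107) = −(107/15).
Reduce top mod 15: now compute (2/15).
Pull out 2: since 15 ≡ 7 (mod 8), (2/15) = +1.
Reached (1/15) = 1. Collecting the sign flips along the way, the symbol is -1.

-1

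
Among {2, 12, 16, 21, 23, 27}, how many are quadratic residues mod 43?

3

(2/43) = -1 → non-residue.
(12/43) = -1 → non-residue.
(16/43) = +1 → QR.
(21/43) = +1 → QR.
(23/43) = +1 → QR.
(27/43) = -1 → non-residue.
Total quadratic residues among the 6: 3.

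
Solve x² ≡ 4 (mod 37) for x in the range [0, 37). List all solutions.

37 ≡ 1 (mod 4), so we find a root by search.
Trying successive values, 2² = 4 ≡ 4 (mod 37). The other root is 37 − 2 = 35.

2, 35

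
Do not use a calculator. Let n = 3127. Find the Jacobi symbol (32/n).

Pull out 2^5: since 3127 ≡ 7 (mod 8), (2/3127) = +1, so (2/3127)^5 = +1.
Reached (1/3127) = 1. Collecting the sign flips along the way, the symbol is +1.

1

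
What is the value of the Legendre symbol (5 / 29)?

Reciprocity: 5 ≡ 1 and 29 ≡ 1 (mod 4), so (5/29) = +(29/5).
Reduce top mod 5: now compute (4/5).
Pull out 2^2: since 5 ≡ 5 (mod 8), (2/5) = -1, so (2/5)^2 = +1.
Reached (1/5) = 1. Collecting the sign flips along the way, the symbol is +1.

1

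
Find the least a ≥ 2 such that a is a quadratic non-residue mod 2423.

5

(2/2423) = +1, so 2 is a residue.
(3/2423) = +1, so 3 is a residue.
(4/2423) = +1, so 4 is a residue.
(5/2423) = −1, so 5 is the smallest positive non-residue mod 2423.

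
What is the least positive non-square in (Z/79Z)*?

(2/79) = +1, so 2 is a residue.
(3/79) = −1, so 3 is the smallest positive non-residue mod 79.

3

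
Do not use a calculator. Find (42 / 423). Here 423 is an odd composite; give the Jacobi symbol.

Pull out 2: since 423 ≡ 7 (mod 8), (2/423) = +1.
Reciprocity: 21 ≡ 1 and 423 ≡ 3 (mod 4), so (21/423) = +(423/21).
Reduce top mod 21: now compute (3/21).
Reciprocity: 3 ≡ 3 and 21 ≡ 1 (mod 4), so (3/21) = +(21/3).
Reduce top mod 3: now compute (0/3).
Top reduces to 0: gcd > 1, so the symbol is 0.

0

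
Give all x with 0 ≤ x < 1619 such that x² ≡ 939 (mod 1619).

Since 1619 ≡ 3 (mod 4), a square root of 939 is 939^((1619+1)/4) = 939^405 mod 1619.
Repeated squaring: 939^2≡985, 939^4≡444, 939^8≡1237, 939^16≡214, 939^32≡464, 939^64≡1588, 939^128≡961, 939^256≡691 (mod 1619).
939^405 = 939^(256+128+16+4+1) ≡ 1179 (mod 1619).
Check: 1179² = 1390041 ≡ 939 (mod 1619). The two roots are 440 and 1179.

440, 1179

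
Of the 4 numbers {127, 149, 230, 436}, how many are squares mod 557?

3

(127/557) = +1 → QR.
(149/557) = +1 → QR.
(230/557) = -1 → non-residue.
(436/557) = +1 → QR.
Total quadratic residues among the 4: 3.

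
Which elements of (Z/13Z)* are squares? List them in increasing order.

Square k = 1,…,6 (k and 13−k give the same square):
1²=1, 2²=4, 3²=9, 4²≡3, 5²≡12, 6²≡10 (mod 13).
So the quadratic residues mod 13 are {1, 3, 4, 9, 10, 12}.

1,3,4,9,10,12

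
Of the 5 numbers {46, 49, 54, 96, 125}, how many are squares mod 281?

2

(46/281) = -1 → non-residue.
(49/281) = +1 → QR.
(54/281) = -1 → non-residue.
(96/281) = -1 → non-residue.
(125/281) = +1 → QR.
Total quadratic residues among the 5: 2.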